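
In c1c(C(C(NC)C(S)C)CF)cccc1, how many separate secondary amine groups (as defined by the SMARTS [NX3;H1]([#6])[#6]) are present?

1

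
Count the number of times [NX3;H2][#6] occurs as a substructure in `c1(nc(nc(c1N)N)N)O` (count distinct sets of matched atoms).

3

[NX3;H2][#6] is the SMARTS for a primary amine: a trivalent nitrogen with two H attached to carbon.
The molecule carries 3 separate instances of a primary amino group (-NH2) meeting every constraint; each maps to a distinct set of atoms, giving 3 matches.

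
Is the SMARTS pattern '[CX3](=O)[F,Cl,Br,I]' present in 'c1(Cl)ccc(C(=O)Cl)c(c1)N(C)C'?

Yes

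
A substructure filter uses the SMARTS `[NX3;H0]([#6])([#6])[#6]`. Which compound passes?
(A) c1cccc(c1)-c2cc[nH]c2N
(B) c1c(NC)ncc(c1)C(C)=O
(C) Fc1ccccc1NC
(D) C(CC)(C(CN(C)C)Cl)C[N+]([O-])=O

[NX3;H0]([#6])([#6])[#6] describes a trivalent nitrogen with no H, bonded to three carbons (a tertiary amine).
(A) has a primary amino group (-NH2) but the nitrogen has H2, not H0 with three carbons.
(B) has an N-methylamino group (-NHCH3) but the nitrogen still has one H (H1), not H0.
(C) has an N-methylamino group (-NHCH3) but the nitrogen still has one H (H1), not H0.
(D) contains a dimethylamino group (-N(CH3)2), which satisfies every atom and bond constraint.
So the answer is (D).

D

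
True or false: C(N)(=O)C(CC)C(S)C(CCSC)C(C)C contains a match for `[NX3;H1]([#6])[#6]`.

The pattern [NX3;H1]([#6])[#6] describes a trivalent nitrogen with one H, bonded to two carbons — a secondary amine.
The closest candidate here is a primary amide (-C(=O)NH2), but the -C(=O)NH2 nitrogen has H2, not H1. No other fragment satisfies the full query, so there is no match.

False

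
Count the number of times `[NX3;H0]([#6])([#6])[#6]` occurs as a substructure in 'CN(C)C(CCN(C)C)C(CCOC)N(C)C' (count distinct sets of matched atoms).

3

[NX3;H0]([#6])([#6])[#6] is the SMARTS for a tertiary amine: a trivalent nitrogen with no H, bonded to three carbons.
The molecule carries 3 separate instances of a dimethylamino group (-N(CH3)2) meeting every constraint; each maps to a distinct set of atoms, giving 3 matches.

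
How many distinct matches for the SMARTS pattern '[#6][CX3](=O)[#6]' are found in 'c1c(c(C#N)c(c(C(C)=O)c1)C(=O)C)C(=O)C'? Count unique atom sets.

[#6][CX3](=O)[#6] is the SMARTS for a ketone: a carbonyl carbon (no H) flanked by two carbons.
The molecule carries 3 separate instances of an acetyl/ketone group (-C(=O)CH3) meeting every constraint; each maps to a distinct set of atoms, giving 3 matches.

3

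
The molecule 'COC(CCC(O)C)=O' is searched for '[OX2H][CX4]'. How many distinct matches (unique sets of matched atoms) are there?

[OX2H][CX4] is the SMARTS for an aliphatic alcohol: a hydroxyl oxygen bound to an sp3 (X4) carbon.
Exactly one fragment in the molecule meets all constraints, giving 1 match.

1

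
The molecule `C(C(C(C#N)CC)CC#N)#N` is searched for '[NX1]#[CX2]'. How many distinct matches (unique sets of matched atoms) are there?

3

[NX1]#[CX2] is the SMARTS for a nitrile: a nitrogen triple-bonded to a two-connected carbon.
The molecule carries 3 separate instances of a nitrile (-C#N) meeting every constraint; each maps to a distinct set of atoms, giving 3 matches.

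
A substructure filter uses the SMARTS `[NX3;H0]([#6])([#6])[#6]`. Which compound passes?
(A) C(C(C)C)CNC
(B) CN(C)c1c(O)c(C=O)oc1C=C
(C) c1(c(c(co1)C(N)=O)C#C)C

[NX3;H0]([#6])([#6])[#6] describes a trivalent nitrogen with no H, bonded to three carbons (a tertiary amine).
(A) has an N-methylamino group (-NHCH3) but the nitrogen still has one H (H1), not H0.
(B) contains a dimethylamino group (-N(CH3)2), which satisfies every atom and bond constraint.
(C) has a primary amide (-C(=O)NH2) but the amide nitrogen has H2 and only one carbon neighbour.
So the answer is (B).

B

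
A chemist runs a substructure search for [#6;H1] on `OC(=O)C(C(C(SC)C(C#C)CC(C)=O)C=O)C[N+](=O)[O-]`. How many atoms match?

The query [#6;H1] means: any carbon bearing exactly one hydrogen.
Check the 21 heavy atoms by environment: 2× C (H2) → no; 6× C (H1) → match; 3× C (H0) → no; 4× O (H0) → no; 2× C (H3) → no; 1× N (charge +1, H0) → no; 1× O (charge -1, H0) → no; 1× S (H0) → no; 1× O (H1) → no.
That gives 6 matching atoms.

6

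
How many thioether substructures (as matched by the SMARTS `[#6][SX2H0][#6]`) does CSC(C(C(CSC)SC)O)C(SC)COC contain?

4

[#6][SX2H0][#6] is the SMARTS for a thioether: an aliphatic sulfur bridging two carbons with no H on the sulfur.
The molecule carries 4 separate instances of a methylthio ether (-SCH3) meeting every constraint; each maps to a distinct set of atoms, giving 4 matches.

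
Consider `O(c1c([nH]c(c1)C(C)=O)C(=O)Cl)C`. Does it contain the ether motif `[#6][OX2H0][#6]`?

The pattern [#6][OX2H0][#6] describes an aliphatic oxygen bridging two carbons with no H on the oxygen — an ether.
The molecule carries a methoxy ether (-OCH3), whose atoms satisfy every constraint of the query, so the pattern matches.

Yes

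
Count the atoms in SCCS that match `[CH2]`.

2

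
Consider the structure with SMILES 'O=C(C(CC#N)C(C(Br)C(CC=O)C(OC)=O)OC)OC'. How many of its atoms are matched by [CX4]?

9

Check the 21 heavy atoms by environment: 9× C (X4) → match; 3× C (X3) → no; 3× O (X1) → no; 3× O (X2) → no; 1× Br (X1) → no; 1× C (X2) → no; 1× N (X1) → no.
That gives 9 matching atoms.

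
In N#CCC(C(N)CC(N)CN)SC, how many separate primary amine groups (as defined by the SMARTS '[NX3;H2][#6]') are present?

3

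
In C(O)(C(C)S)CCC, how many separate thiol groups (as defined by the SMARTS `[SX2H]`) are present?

1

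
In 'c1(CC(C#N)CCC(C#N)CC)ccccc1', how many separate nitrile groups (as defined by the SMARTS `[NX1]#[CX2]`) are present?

[NX1]#[CX2] is the SMARTS for a nitrile: a nitrogen triple-bonded to a two-connected carbon.
The molecule carries 2 separate instances of a nitrile (-C#N) meeting every constraint; each maps to a distinct set of atoms, giving 2 matches.

2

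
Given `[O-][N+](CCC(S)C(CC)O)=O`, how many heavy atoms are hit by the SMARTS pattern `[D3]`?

The query [D3] means: atom with exactly three heavy-atom neighbours.
Check the 11 heavy atoms by environment: 3× C (D2) → no; 2× C (D3) → match; 1× C (D1) → no; 1× S (D1) → no; 2× O (D1) → no; 1× N (charge +1, D3) → match; 1× O (charge -1, D1) → no.
Summing the matching environments: 2 + 1 = 3 matching atoms.

3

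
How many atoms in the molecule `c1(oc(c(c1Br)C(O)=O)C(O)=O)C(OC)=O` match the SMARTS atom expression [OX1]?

The query [OX1] means: aliphatic oxygen with one total connection — typically a carbonyl =O or an oxide.
Check the 16 heavy atoms by environment: 1× o (aromatic, X2) → no; 4× c (aromatic, X3) → no; 3× C (X3) → no; 3× O (X1) → match; 3× O (X2) → no; 1× C (X4) → no; 1× Br (X1) → no.
That gives 3 matching atoms.

3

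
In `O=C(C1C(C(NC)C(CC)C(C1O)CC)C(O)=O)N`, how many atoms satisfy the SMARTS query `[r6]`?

Check the 19 heavy atoms by environment: 6× C (in 6-ring) → match; 7× C (acyclic) → no; 4× O (acyclic) → no; 2× N (acyclic) → no.
That gives 6 matching atoms.

6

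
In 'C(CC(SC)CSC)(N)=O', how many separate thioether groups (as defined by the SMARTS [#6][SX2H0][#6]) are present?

2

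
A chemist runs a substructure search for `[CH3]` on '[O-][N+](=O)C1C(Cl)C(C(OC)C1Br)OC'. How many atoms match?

2

The query [CH3] means: aliphatic carbon with exactly three hydrogens.
Check the 14 heavy atoms by environment: 5× C (H1) → no; 1× N (charge +1, H0) → no; 1× O (charge -1, H0) → no; 3× O (H0) → no; 2× C (H3) → match; 1× Cl (H0) → no; 1× Br (H0) → no.
That gives 2 matching atoms.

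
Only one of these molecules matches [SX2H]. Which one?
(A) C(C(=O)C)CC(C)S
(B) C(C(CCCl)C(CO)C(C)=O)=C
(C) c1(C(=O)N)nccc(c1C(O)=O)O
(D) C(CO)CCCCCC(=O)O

[SX2H] describes an aliphatic sulfur with two connections, one being H (a thiol).
(A) contains a thiol (-SH), which satisfies every atom and bond constraint.
(B) has a hydroxyl group (-OH) but it is an -OH, not an -SH.
(C) has a hydroxyl group (-OH) but it is an -OH, not an -SH.
(D) has a hydroxyl group (-OH) but it is an -OH, not an -SH.
So the answer is (A).

A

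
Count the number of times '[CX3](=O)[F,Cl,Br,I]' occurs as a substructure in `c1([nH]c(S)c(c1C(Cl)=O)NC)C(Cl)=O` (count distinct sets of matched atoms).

2

[CX3](=O)[F,Cl,Br,I] is the SMARTS for an acyl halide: a carbonyl carbon bonded to a halogen.
The molecule carries 2 separate instances of an acyl chloride (-C(=O)Cl) meeting every constraint; each maps to a distinct set of atoms, giving 2 matches.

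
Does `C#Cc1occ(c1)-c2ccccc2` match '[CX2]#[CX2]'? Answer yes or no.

Yes

The pattern [CX2]#[CX2] describes a carbon-carbon triple bond — an alkyne.
The molecule carries an ethynyl group (-C#CH), whose atoms satisfy every constraint of the query, so the pattern matches.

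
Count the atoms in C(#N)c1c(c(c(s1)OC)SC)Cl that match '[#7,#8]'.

2

The query [#7,#8] means: nitrogen or oxygen (comma = OR).
Check the 12 heavy atoms by environment: 1× s (aromatic) → no; 4× c (aromatic) → no; 1× S → no; 3× C → no; 1× Cl → no; 1× O → match; 1× N → match.
Summing the matching environments: 1 + 1 = 2 matching atoms.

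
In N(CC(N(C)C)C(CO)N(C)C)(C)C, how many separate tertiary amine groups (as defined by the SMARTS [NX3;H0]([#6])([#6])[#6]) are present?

3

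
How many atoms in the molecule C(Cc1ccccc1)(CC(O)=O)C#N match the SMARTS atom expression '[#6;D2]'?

8

Check the 14 heavy atoms by environment: 3× C (D2) → match; 2× C (D3) → no; 2× O (D1) → no; 1× N (D1) → no; 1× c (aromatic, D3) → no; 5× c (aromatic, D2) → match.
Summing the matching environments: 3 + 5 = 8 matching atoms.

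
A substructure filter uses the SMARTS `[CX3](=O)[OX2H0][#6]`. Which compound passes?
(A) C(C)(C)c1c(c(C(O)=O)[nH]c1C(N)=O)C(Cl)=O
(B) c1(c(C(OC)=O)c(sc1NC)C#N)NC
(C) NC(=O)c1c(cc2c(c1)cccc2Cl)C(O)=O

[CX3](=O)[OX2H0][#6] describes a carbonyl carbon bonded to an oxygen that is itself bonded to carbon (no H on that O) (an ester).
(A) has a primary amide (-C(=O)NH2) but the carbonyl is bonded to N, not to an O-C linkage.
(B) contains a methyl-ester group (-C(=O)OCH3), which satisfies every atom and bond constraint.
(C) has a carboxylic acid group (-C(=O)OH) but the singly-bonded O carries H (OX2H1, not H0).
So the answer is (B).

B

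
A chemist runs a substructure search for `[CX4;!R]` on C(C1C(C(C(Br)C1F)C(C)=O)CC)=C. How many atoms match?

3

The query [CX4;!R] means: aliphatic carbon with four total connections, not in a ring.
Check the 14 heavy atoms by environment: 5× C (X4, in 5-ring) → no; 1× F (X1, acyclic) → no; 3× C (X3, acyclic) → no; 3× C (X4, acyclic) → match; 1× O (X1, acyclic) → no; 1× Br (X1, acyclic) → no.
That gives 3 matching atoms.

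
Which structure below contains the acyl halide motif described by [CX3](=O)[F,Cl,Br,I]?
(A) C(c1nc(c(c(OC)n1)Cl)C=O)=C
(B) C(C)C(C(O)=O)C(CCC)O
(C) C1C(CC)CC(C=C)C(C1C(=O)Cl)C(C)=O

C

[CX3](=O)[F,Cl,Br,I] describes a carbonyl carbon bonded to a halogen (an acyl halide).
(A) has a chloro substituent but the Cl is not on a carbonyl carbon.
(B) has a carboxylic acid group (-C(=O)OH) but the carbonyl is bonded to -OH, not to a halogen.
(C) contains an acyl chloride (-C(=O)Cl), which satisfies every atom and bond constraint.
So the answer is (C).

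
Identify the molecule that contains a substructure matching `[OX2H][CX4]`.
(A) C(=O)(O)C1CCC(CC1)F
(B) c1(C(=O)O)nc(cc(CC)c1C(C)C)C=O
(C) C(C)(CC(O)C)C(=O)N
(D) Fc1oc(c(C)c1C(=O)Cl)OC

C

[OX2H][CX4] describes a hydroxyl oxygen bound to an sp3 (X4) carbon (an aliphatic alcohol).
(A) has a carboxylic acid group (-C(=O)OH) but the -OH is on a CX3 carbonyl carbon, not a CX4 carbon.
(B) has a carboxylic acid group (-C(=O)OH) but the -OH is on a CX3 carbonyl carbon, not a CX4 carbon.
(C) contains a hydroxyl group (-OH), which satisfies every atom and bond constraint.
(D) has a methoxy ether (-OCH3) but the oxygen has H0 (ether), not H1.
So the answer is (C).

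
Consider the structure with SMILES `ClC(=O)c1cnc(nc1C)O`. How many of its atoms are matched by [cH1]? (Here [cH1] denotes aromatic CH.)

The query [cH1] means: aromatic carbon bearing exactly one hydrogen.
Check the 11 heavy atoms by environment: 2× n (aromatic, H0) → no; 3× c (aromatic, H0) → no; 1× c (aromatic, H1) → match; 1× C (H0) → no; 1× O (H0) → no; 1× Cl (H0) → no; 1× O (H1) → no; 1× C (H3) → no.
That gives 1 matching atom.

1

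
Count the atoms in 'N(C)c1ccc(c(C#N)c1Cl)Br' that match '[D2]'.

4

The query [D2] means: atom with exactly two heavy-atom neighbours.
Check the 12 heavy atoms by environment: 4× c (aromatic, D3) → no; 2× c (aromatic, D2) → match; 1× Cl (D1) → no; 1× Br (D1) → no; 1× C (D2) → match; 1× N (D1) → no; 1× N (D2) → match; 1× C (D1) → no.
Summing the matching environments: 2 + 1 + 1 = 4 matching atoms.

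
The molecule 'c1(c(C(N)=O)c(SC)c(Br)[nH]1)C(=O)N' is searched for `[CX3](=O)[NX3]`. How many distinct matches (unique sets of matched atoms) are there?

[CX3](=O)[NX3] is the SMARTS for an amide: a carbonyl carbon bonded to a trivalent nitrogen.
The molecule carries 2 separate instances of a primary amide (-C(=O)NH2) meeting every constraint; each maps to a distinct set of atoms, giving 2 matches.

2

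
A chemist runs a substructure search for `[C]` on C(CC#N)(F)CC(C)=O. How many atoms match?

The query [C] means: uppercase C matches aliphatic (non-aromatic) carbon only.
Check the 9 heavy atoms by environment: 6× C → match; 1× F → no; 1× N → no; 1× O → no.
That gives 6 matching atoms.

6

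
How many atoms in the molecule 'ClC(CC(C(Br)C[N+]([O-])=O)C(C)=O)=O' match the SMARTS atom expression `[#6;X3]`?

2

Check the 14 heavy atoms by environment: 5× C (X4) → no; 2× C (X3) → match; 3× O (X1) → no; 1× N (charge +1, X3) → no; 1× O (charge -1, X1) → no; 1× Br (X1) → no; 1× Cl (X1) → no.
That gives 2 matching atoms.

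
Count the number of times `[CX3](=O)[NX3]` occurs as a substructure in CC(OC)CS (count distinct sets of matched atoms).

0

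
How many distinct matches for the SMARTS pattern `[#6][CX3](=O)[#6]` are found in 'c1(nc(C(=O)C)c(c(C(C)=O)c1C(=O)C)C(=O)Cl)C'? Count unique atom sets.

3

[#6][CX3](=O)[#6] is the SMARTS for a ketone: a carbonyl carbon (no H) flanked by two carbons.
The molecule carries 3 separate instances of an acetyl/ketone group (-C(=O)CH3) meeting every constraint; each maps to a distinct set of atoms, giving 3 matches.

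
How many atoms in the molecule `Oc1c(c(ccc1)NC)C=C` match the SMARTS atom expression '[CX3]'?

2

Check the 11 heavy atoms by environment: 6× c (aromatic, X3) → no; 2× C (X3) → match; 1× N (X3) → no; 1× C (X4) → no; 1× O (X2) → no.
That gives 2 matching atoms.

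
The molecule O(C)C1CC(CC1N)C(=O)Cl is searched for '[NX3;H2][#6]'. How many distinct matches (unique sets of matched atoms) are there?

1

[NX3;H2][#6] is the SMARTS for a primary amine: a trivalent nitrogen with two H attached to carbon.
Exactly one fragment in the molecule meets all constraints, giving 1 match.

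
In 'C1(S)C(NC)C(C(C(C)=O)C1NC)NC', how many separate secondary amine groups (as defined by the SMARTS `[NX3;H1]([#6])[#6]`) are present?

3

[NX3;H1]([#6])[#6] is the SMARTS for a secondary amine: a trivalent nitrogen with one H, bonded to two carbons.
The molecule carries 3 separate instances of an N-methylamino group (-NHCH3) meeting every constraint; each maps to a distinct set of atoms, giving 3 matches.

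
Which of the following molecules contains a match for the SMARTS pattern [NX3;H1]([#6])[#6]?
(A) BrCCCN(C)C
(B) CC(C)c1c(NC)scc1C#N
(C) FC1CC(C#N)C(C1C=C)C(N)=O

B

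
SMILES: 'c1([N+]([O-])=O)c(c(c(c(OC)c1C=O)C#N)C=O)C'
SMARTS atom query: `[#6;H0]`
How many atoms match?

7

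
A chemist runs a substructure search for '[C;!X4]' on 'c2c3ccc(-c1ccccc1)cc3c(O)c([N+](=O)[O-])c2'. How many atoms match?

Check the 20 heavy atoms by environment: 16× c (aromatic, X3) → no; 1× N (charge +1, X3) → no; 1× O (charge -1, X1) → no; 1× O (X1) → no; 1× O (X2) → no.
No environment satisfies the query, so 0 matching atoms.

0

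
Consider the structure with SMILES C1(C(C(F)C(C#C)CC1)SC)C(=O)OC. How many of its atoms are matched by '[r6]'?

6

Check the 15 heavy atoms by environment: 6× C (in 6-ring) → match; 5× C (acyclic) → no; 1× S (acyclic) → no; 2× O (acyclic) → no; 1× F (acyclic) → no.
That gives 6 matching atoms.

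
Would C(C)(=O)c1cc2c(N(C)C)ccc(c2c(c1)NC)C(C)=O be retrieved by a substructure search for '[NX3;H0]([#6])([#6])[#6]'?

The pattern [NX3;H0]([#6])([#6])[#6] describes a trivalent nitrogen with no H, bonded to three carbons — a tertiary amine.
The molecule carries a dimethylamino group (-N(CH3)2), whose atoms satisfy every constraint of the query, so the pattern matches.

Yes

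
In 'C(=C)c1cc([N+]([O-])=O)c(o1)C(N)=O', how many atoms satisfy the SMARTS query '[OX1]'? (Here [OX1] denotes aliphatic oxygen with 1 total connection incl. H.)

Check the 13 heavy atoms by environment: 1× o (aromatic, X2) → no; 4× c (aromatic, X3) → no; 3× C (X3) → no; 2× O (X1) → match; 1× N (X3) → no; 1× N (charge +1, X3) → no; 1× O (charge -1, X1) → match.
Summing the matching environments: 2 + 1 = 3 matching atoms.

3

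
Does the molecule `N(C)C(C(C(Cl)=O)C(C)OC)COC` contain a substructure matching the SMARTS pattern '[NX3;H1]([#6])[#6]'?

Yes

The pattern [NX3;H1]([#6])[#6] describes a trivalent nitrogen with one H, bonded to two carbons — a secondary amine.
The molecule carries an N-methylamino group (-NHCH3), whose atoms satisfy every constraint of the query, so the pattern matches.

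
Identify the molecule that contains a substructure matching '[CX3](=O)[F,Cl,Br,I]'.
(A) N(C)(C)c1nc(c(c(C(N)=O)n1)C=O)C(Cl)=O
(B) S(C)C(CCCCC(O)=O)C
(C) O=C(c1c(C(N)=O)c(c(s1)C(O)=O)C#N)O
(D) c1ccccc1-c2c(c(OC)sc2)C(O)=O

[CX3](=O)[F,Cl,Br,I] describes a carbonyl carbon bonded to a halogen (an acyl halide).
(A) contains an acyl chloride (-C(=O)Cl), which satisfies every atom and bond constraint.
(B) has a carboxylic acid group (-C(=O)OH) but the carbonyl is bonded to -OH, not to a halogen.
(C) has a carboxylic acid group (-C(=O)OH) but the carbonyl is bonded to -OH, not to a halogen.
(D) has a carboxylic acid group (-C(=O)OH) but the carbonyl is bonded to -OH, not to a halogen.
So the answer is (A).

A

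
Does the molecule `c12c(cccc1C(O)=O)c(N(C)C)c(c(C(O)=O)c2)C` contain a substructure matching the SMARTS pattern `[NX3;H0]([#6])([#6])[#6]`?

Yes

The pattern [NX3;H0]([#6])([#6])[#6] describes a trivalent nitrogen with no H, bonded to three carbons — a tertiary amine.
The molecule carries a dimethylamino group (-N(CH3)2), whose atoms satisfy every constraint of the query, so the pattern matches.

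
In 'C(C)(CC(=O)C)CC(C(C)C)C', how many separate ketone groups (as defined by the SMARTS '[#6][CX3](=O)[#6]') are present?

[#6][CX3](=O)[#6] is the SMARTS for a ketone: a carbonyl carbon (no H) flanked by two carbons.
Exactly one fragment in the molecule meets all constraints, giving 1 match.

1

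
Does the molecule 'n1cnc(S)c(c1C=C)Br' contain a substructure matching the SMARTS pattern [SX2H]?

Yes

The pattern [SX2H] describes an aliphatic sulfur with two connections, one being H — a thiol.
The molecule carries a thiol (-SH), whose atoms satisfy every constraint of the query, so the pattern matches.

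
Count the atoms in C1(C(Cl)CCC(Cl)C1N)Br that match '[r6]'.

6

The query [r6] means: r6 matches atoms in a six-membered ring.
Check the 10 heavy atoms by environment: 6× C (in 6-ring) → match; 2× Cl (acyclic) → no; 1× N (acyclic) → no; 1× Br (acyclic) → no.
That gives 6 matching atoms.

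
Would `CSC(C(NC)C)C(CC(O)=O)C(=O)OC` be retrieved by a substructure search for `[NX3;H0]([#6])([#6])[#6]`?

No

The pattern [NX3;H0]([#6])([#6])[#6] describes a trivalent nitrogen with no H, bonded to three carbons — a tertiary amine.
The closest candidate here is an N-methylamino group (-NHCH3), but the nitrogen still has one H (H1), not H0. No other fragment satisfies the full query, so there is no match.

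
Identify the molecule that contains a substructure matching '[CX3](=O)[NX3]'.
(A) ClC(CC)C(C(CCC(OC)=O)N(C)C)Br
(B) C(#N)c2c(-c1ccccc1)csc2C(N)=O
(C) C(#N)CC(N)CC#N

B

[CX3](=O)[NX3] describes a carbonyl carbon bonded to a trivalent nitrogen (an amide).
(A) has a methyl-ester group (-C(=O)OCH3) but the carbonyl is bonded to O, not to an NX3 nitrogen.
(B) contains a primary amide (-C(=O)NH2), which satisfies every atom and bond constraint.
(C) has a nitrile (-C#N) but the nitrile N is NX1 (triple-bonded), not NX3.
So the answer is (B).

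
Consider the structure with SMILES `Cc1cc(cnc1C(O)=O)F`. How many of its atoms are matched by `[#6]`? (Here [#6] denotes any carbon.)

7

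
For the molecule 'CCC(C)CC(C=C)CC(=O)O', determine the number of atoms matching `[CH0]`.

Check the 12 heavy atoms by environment: 4× C (H2) → no; 3× C (H1) → no; 2× C (H3) → no; 1× C (H0) → match; 1× O (H0) → no; 1× O (H1) → no.
That gives 1 matching atom.

1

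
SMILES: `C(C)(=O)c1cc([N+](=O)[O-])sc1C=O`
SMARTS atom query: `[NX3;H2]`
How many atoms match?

0

Check the 13 heavy atoms by environment: 1× s (aromatic, H0, X2) → no; 3× c (aromatic, H0, X3) → no; 1× c (aromatic, H1, X3) → no; 1× N (charge +1, H0, X3) → no; 1× O (charge -1, H0, X1) → no; 3× O (H0, X1) → no; 1× C (H1, X3) → no; 1× C (H0, X3) → no; 1× C (H3, X4) → no.
No environment satisfies the query, so 0 matching atoms.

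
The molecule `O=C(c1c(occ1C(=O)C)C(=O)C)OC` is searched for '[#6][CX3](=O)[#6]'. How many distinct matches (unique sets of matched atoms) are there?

[#6][CX3](=O)[#6] is the SMARTS for a ketone: a carbonyl carbon (no H) flanked by two carbons.
The molecule carries 2 separate instances of an acetyl/ketone group (-C(=O)CH3) meeting every constraint; each maps to a distinct set of atoms, giving 2 matches.

2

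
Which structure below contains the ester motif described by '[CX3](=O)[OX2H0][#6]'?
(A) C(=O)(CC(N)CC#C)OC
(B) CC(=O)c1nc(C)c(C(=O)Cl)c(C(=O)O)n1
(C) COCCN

[CX3](=O)[OX2H0][#6] describes a carbonyl carbon bonded to an oxygen that is itself bonded to carbon (no H on that O) (an ester).
(A) contains a methyl-ester group (-C(=O)OCH3), which satisfies every atom and bond constraint.
(B) has a carboxylic acid group (-C(=O)OH) but the singly-bonded O carries H (OX2H1, not H0).
(C) has a methoxy ether (-OCH3) but the ether oxygen is not adjacent to a C=O carbon.
So the answer is (A).

A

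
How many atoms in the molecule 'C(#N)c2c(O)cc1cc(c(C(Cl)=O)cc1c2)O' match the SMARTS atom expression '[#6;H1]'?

4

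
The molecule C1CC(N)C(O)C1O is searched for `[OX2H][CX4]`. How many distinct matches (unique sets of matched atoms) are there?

2

[OX2H][CX4] is the SMARTS for an aliphatic alcohol: a hydroxyl oxygen bound to an sp3 (X4) carbon.
The molecule carries 2 separate instances of a hydroxyl group (-OH) meeting every constraint; each maps to a distinct set of atoms, giving 2 matches.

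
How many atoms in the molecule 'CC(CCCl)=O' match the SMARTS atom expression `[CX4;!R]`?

3

The query [CX4;!R] means: aliphatic carbon with four total connections, not in a ring.
Check the 6 heavy atoms by environment: 3× C (X4, acyclic) → match; 1× C (X3, acyclic) → no; 1× O (X1, acyclic) → no; 1× Cl (X1, acyclic) → no.
That gives 3 matching atoms.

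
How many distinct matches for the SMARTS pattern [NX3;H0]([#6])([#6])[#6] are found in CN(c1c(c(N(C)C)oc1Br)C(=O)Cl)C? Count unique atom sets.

2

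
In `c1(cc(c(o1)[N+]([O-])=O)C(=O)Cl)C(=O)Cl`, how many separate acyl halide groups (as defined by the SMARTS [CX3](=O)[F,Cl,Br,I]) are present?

[CX3](=O)[F,Cl,Br,I] is the SMARTS for an acyl halide: a carbonyl carbon bonded to a halogen.
The molecule carries 2 separate instances of an acyl chloride (-C(=O)Cl) meeting every constraint; each maps to a distinct set of atoms, giving 2 matches.

2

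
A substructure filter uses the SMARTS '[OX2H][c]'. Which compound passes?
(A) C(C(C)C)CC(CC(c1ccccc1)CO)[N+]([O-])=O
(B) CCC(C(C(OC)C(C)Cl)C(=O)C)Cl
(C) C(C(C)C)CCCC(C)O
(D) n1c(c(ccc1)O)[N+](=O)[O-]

D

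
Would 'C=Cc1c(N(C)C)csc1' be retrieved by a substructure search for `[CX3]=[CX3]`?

Yes

The pattern [CX3]=[CX3] describes a non-aromatic C=C double bond between two sp2 carbons — an alkene.
The molecule carries a vinyl group (-CH=CH2), whose atoms satisfy every constraint of the query, so the pattern matches.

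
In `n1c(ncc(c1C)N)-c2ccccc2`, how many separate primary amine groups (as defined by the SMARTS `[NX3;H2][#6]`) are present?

1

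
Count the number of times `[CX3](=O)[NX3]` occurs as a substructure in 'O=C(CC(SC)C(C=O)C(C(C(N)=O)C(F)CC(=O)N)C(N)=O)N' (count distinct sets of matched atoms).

4

[CX3](=O)[NX3] is the SMARTS for an amide: a carbonyl carbon bonded to a trivalent nitrogen.
The molecule carries 4 separate instances of a primary amide (-C(=O)NH2) meeting every constraint; each maps to a distinct set of atoms, giving 4 matches.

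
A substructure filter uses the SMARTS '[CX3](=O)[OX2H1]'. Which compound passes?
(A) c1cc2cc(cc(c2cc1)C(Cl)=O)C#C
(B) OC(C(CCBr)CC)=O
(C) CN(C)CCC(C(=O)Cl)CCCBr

B

[CX3](=O)[OX2H1] describes an sp2 carbon double-bonded to O and single-bonded to an -OH oxygen (a carboxylic acid).
(A) has an acyl chloride (-C(=O)Cl) but the carbonyl is bonded to Cl, not to an -OH oxygen.
(B) contains a carboxylic acid group (-C(=O)OH), which satisfies every atom and bond constraint.
(C) has an acyl chloride (-C(=O)Cl) but the carbonyl is bonded to Cl, not to an -OH oxygen.
So the answer is (B).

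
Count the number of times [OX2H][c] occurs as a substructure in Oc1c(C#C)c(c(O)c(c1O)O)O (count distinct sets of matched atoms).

[OX2H][c] is the SMARTS for a phenol: a hydroxyl oxygen attached to an aromatic carbon.
The molecule carries 5 separate instances of a hydroxyl group (-OH) meeting every constraint; each maps to a distinct set of atoms, giving 5 matches.

5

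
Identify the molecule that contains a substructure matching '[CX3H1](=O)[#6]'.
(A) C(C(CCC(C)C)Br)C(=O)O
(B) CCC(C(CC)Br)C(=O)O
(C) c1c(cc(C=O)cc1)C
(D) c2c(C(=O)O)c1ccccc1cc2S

C

[CX3H1](=O)[#6] describes an sp2 carbon with one H, double-bonded to O and single-bonded to carbon (an aldehyde).
(A) has a carboxylic acid group (-C(=O)OH) but the carbonyl carbon has H0 and is bonded to O, not H1.
(B) has a carboxylic acid group (-C(=O)OH) but the carbonyl carbon has H0 and is bonded to O, not H1.
(C) contains an aldehyde (-CHO), which satisfies every atom and bond constraint.
(D) has a carboxylic acid group (-C(=O)OH) but the carbonyl carbon has H0 and is bonded to O, not H1.
So the answer is (C).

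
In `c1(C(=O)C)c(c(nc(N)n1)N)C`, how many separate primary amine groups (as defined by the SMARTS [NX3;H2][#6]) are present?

2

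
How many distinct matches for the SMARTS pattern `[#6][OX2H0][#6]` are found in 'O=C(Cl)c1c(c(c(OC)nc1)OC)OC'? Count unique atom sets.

[#6][OX2H0][#6] is the SMARTS for an ether: an aliphatic oxygen bridging two carbons with no H on the oxygen.
The molecule carries 3 separate instances of a methoxy ether (-OCH3) meeting every constraint; each maps to a distinct set of atoms, giving 3 matches.

3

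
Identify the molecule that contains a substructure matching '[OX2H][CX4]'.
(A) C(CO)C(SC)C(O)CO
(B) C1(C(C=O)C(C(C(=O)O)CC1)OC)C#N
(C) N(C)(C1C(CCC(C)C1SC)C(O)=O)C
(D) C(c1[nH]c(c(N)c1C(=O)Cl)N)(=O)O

A

[OX2H][CX4] describes a hydroxyl oxygen bound to an sp3 (X4) carbon (an aliphatic alcohol).
(A) contains a hydroxyl group (-OH), which satisfies every atom and bond constraint.
(B) has a carboxylic acid group (-C(=O)OH) but the -OH is on a CX3 carbonyl carbon, not a CX4 carbon.
(C) has a carboxylic acid group (-C(=O)OH) but the -OH is on a CX3 carbonyl carbon, not a CX4 carbon.
(D) has a carboxylic acid group (-C(=O)OH) but the -OH is on a CX3 carbonyl carbon, not a CX4 carbon.
So the answer is (A).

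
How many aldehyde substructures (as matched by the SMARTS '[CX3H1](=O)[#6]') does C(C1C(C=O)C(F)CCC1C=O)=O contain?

[CX3H1](=O)[#6] is the SMARTS for an aldehyde: an sp2 carbon with one H, double-bonded to O and single-bonded to carbon.
The molecule carries 3 separate instances of an aldehyde (-CHO) meeting every constraint; each maps to a distinct set of atoms, giving 3 matches.

3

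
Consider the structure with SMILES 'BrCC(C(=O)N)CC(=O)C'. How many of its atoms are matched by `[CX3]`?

2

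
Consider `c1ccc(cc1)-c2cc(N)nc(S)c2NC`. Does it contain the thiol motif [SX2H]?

The pattern [SX2H] describes an aliphatic sulfur with two connections, one being H — a thiol.
The molecule carries a thiol (-SH), whose atoms satisfy every constraint of the query, so the pattern matches.

Yes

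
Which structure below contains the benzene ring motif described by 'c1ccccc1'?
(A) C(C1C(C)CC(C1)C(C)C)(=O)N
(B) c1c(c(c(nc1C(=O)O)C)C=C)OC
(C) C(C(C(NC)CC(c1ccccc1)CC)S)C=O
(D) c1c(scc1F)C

c1ccccc1 describes six aromatic carbons in a ring (a benzene ring).
(A) has a methyl group (-CH3) but no six-membered all-carbon aromatic ring is present.
(B) has a methyl group (-CH3) but no six-membered all-carbon aromatic ring is present.
(C) contains a phenyl ring, which satisfies every atom and bond constraint.
(D) has a methyl group (-CH3) but no six-membered all-carbon aromatic ring is present.
So the answer is (C).

C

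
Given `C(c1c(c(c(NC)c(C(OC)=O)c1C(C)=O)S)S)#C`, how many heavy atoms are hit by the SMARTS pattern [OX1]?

2

The query [OX1] means: aliphatic oxygen with one total connection — typically a carbonyl =O or an oxide.
Check the 19 heavy atoms by environment: 6× c (aromatic, X3) → no; 2× S (X2) → no; 2× C (X3) → no; 2× O (X1) → match; 3× C (X4) → no; 1× O (X2) → no; 1× N (X3) → no; 2× C (X2) → no.
That gives 2 matching atoms.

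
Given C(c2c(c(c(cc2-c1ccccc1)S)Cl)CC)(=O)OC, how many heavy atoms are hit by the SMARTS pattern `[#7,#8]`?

2

Check the 20 heavy atoms by environment: 12× c (aromatic) → no; 4× C → no; 1× Cl → no; 1× S → no; 2× O → match.
That gives 2 matching atoms.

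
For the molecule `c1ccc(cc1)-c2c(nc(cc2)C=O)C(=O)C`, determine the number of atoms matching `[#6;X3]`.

13

The query [#6;X3] means: any carbon (aromatic or not) with three total connections.
Check the 17 heavy atoms by environment: 1× n (aromatic, X2) → no; 11× c (aromatic, X3) → match; 2× C (X3) → match; 2× O (X1) → no; 1× C (X4) → no.
Summing the matching environments: 11 + 2 = 13 matching atoms.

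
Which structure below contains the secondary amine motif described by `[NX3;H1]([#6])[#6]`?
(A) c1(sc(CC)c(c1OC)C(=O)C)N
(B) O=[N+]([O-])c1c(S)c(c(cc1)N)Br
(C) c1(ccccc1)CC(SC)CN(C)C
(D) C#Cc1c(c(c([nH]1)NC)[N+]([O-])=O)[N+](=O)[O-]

D

[NX3;H1]([#6])[#6] describes a trivalent nitrogen with one H, bonded to two carbons (a secondary amine).
(A) has a primary amino group (-NH2) but the nitrogen has H2 and only one carbon neighbour.
(B) has a primary amino group (-NH2) but the nitrogen has H2 and only one carbon neighbour.
(C) has a dimethylamino group (-N(CH3)2) but the nitrogen has H0, not H1.
(D) contains an N-methylamino group (-NHCH3), which satisfies every atom and bond constraint.
So the answer is (D).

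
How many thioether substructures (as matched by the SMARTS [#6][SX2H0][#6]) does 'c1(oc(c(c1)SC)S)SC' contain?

2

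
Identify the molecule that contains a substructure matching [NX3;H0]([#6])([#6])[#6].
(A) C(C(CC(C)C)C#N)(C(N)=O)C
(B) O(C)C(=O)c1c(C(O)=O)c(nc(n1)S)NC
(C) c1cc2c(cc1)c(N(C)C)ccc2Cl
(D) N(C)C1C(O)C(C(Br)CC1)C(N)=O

C

[NX3;H0]([#6])([#6])[#6] describes a trivalent nitrogen with no H, bonded to three carbons (a tertiary amine).
(A) has a primary amide (-C(=O)NH2) but the amide nitrogen has H2 and only one carbon neighbour.
(B) has an N-methylamino group (-NHCH3) but the nitrogen still has one H (H1), not H0.
(C) contains a dimethylamino group (-N(CH3)2), which satisfies every atom and bond constraint.
(D) has an N-methylamino group (-NHCH3) but the nitrogen still has one H (H1), not H0.
So the answer is (C).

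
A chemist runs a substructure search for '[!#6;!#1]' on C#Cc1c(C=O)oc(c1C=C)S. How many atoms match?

3

The query [!#6;!#1] means: not carbon and not hydrogen — any heteroatom.
Check the 12 heavy atoms by environment: 1× o (aromatic) → match; 4× c (aromatic) → no; 5× C → no; 1× S → match; 1× O → match.
Summing the matching environments: 1 + 1 + 1 = 3 matching atoms.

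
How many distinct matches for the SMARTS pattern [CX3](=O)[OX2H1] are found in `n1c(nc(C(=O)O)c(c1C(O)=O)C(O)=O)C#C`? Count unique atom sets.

3

[CX3](=O)[OX2H1] is the SMARTS for a carboxylic acid: an sp2 carbon double-bonded to O and single-bonded to an -OH oxygen.
The molecule carries 3 separate instances of a carboxylic acid group (-C(=O)OH) meeting every constraint; each maps to a distinct set of atoms, giving 3 matches.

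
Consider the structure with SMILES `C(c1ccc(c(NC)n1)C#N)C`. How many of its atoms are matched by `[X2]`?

The query [X2] means: any atom with exactly two total connections (bonds + H).
Check the 12 heavy atoms by environment: 1× n (aromatic, X2) → match; 5× c (aromatic, X3) → no; 1× C (X2) → match; 1× N (X1) → no; 1× N (X3) → no; 3× C (X4) → no.
Summing the matching environments: 1 + 1 = 2 matching atoms.

2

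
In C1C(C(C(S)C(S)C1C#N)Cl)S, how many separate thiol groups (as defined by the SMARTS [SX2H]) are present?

3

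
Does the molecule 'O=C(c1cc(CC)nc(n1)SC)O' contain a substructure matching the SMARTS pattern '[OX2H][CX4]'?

The pattern [OX2H][CX4] describes a hydroxyl oxygen bound to an sp3 (X4) carbon — an aliphatic alcohol.
The closest candidate here is a carboxylic acid group (-C(=O)OH), but the -OH is on a CX3 carbonyl carbon, not a CX4 carbon. No other fragment satisfies the full query, so there is no match.

No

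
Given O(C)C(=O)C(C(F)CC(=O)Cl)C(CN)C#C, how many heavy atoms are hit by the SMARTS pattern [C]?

The query [C] means: uppercase C matches aliphatic (non-aromatic) carbon only.
Check the 16 heavy atoms by environment: 10× C → match; 3× O → no; 1× Cl → no; 1× N → no; 1× F → no.
That gives 10 matching atoms.

10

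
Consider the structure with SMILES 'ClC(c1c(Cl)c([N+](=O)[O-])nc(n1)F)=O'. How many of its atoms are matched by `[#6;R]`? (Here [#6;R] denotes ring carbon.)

4

The query [#6;R] means: carbon that is part of a ring.
Check the 14 heavy atoms by environment: 2× n (aromatic, in 6-ring) → no; 4× c (aromatic, in 6-ring) → match; 1× F (acyclic) → no; 2× Cl (acyclic) → no; 1× C (acyclic) → no; 2× O (acyclic) → no; 1× N (charge +1, acyclic) → no; 1× O (charge -1, acyclic) → no.
That gives 4 matching atoms.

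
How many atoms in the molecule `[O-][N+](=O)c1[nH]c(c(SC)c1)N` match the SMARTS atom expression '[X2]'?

The query [X2] means: any atom with exactly two total connections (bonds + H).
Check the 11 heavy atoms by environment: 1× n (aromatic, X3) → no; 4× c (aromatic, X3) → no; 1× S (X2) → match; 1× C (X4) → no; 1× N (X3) → no; 1× N (charge +1, X3) → no; 1× O (charge -1, X1) → no; 1× O (X1) → no.
That gives 1 matching atom.

1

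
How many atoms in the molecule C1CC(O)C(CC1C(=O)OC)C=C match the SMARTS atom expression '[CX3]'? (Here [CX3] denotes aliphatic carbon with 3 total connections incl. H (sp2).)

3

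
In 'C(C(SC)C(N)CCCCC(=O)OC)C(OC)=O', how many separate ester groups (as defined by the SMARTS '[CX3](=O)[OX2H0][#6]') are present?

2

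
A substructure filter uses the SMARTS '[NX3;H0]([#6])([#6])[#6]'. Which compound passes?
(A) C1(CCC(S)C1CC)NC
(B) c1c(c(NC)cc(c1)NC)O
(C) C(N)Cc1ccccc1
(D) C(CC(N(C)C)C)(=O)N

D

[NX3;H0]([#6])([#6])[#6] describes a trivalent nitrogen with no H, bonded to three carbons (a tertiary amine).
(A) has an N-methylamino group (-NHCH3) but the nitrogen still has one H (H1), not H0.
(B) has an N-methylamino group (-NHCH3) but the nitrogen still has one H (H1), not H0.
(C) has a primary amino group (-NH2) but the nitrogen has H2, not H0 with three carbons.
(D) contains a dimethylamino group (-N(CH3)2), which satisfies every atom and bond constraint.
So the answer is (D).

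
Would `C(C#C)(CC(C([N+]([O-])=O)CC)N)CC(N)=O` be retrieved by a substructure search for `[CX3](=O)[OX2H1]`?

No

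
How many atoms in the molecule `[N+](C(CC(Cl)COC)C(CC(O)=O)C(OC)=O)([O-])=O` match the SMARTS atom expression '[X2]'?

The query [X2] means: any atom with exactly two total connections (bonds + H).
Check the 19 heavy atoms by environment: 8× C (X4) → no; 2× C (X3) → no; 3× O (X1) → no; 3× O (X2) → match; 1× N (charge +1, X3) → no; 1× O (charge -1, X1) → no; 1× Cl (X1) → no.
That gives 3 matching atoms.

3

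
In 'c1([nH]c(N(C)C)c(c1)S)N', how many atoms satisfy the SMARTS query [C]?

2

Check the 10 heavy atoms by environment: 1× n (aromatic) → no; 4× c (aromatic) → no; 1× S → no; 2× N → no; 2× C → match.
That gives 2 matching atoms.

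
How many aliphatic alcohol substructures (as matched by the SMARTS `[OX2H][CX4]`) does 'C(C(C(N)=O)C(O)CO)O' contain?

3

[OX2H][CX4] is the SMARTS for an aliphatic alcohol: a hydroxyl oxygen bound to an sp3 (X4) carbon.
The molecule carries 3 separate instances of a hydroxyl group (-OH) meeting every constraint; each maps to a distinct set of atoms, giving 3 matches.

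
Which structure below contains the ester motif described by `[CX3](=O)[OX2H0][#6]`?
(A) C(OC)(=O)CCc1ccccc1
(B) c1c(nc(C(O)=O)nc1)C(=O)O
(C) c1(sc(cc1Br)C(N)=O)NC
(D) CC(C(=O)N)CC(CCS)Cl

A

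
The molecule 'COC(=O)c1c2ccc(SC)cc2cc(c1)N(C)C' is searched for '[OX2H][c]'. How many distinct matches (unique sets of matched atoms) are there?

0

[OX2H][c] is the SMARTS for a phenol: a hydroxyl oxygen attached to an aromatic carbon.
No fragment in the molecule satisfies every constraint, giving 0 matches.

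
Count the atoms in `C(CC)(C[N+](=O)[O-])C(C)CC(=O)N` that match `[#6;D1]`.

The query [#6;D1] means: carbon bonded to exactly one heavy atom.
Check the 13 heavy atoms by environment: 3× C (D2) → no; 3× C (D3) → no; 2× O (D1) → no; 1× N (D1) → no; 2× C (D1) → match; 1× N (charge +1, D3) → no; 1× O (charge -1, D1) → no.
That gives 2 matching atoms.

2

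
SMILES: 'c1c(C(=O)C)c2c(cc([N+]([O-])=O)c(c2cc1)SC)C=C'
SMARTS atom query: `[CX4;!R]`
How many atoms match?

The query [CX4;!R] means: aliphatic carbon with four total connections, not in a ring.
Check the 20 heavy atoms by environment: 10× c (aromatic, X3, in 6-ring) → no; 3× C (X3, acyclic) → no; 1× N (charge +1, X3, acyclic) → no; 1× O (charge -1, X1, acyclic) → no; 2× O (X1, acyclic) → no; 1× S (X2, acyclic) → no; 2× C (X4, acyclic) → match.
That gives 2 matching atoms.

2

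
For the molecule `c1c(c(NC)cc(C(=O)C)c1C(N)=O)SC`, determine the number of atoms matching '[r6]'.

6

The query [r6] means: r6 matches atoms in a six-membered ring.
Check the 16 heavy atoms by environment: 6× c (aromatic, in 6-ring) → match; 1× S (acyclic) → no; 5× C (acyclic) → no; 2× O (acyclic) → no; 2× N (acyclic) → no.
That gives 6 matching atoms.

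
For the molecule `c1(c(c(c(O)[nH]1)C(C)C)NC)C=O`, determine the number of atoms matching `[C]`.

5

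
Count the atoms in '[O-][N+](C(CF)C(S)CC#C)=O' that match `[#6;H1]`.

The query [#6;H1] means: any carbon bearing exactly one hydrogen.
Check the 11 heavy atoms by environment: 2× C (H2) → no; 3× C (H1) → match; 1× F (H0) → no; 1× S (H1) → no; 1× N (charge +1, H0) → no; 1× O (charge -1, H0) → no; 1× O (H0) → no; 1× C (H0) → no.
That gives 3 matching atoms.

3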